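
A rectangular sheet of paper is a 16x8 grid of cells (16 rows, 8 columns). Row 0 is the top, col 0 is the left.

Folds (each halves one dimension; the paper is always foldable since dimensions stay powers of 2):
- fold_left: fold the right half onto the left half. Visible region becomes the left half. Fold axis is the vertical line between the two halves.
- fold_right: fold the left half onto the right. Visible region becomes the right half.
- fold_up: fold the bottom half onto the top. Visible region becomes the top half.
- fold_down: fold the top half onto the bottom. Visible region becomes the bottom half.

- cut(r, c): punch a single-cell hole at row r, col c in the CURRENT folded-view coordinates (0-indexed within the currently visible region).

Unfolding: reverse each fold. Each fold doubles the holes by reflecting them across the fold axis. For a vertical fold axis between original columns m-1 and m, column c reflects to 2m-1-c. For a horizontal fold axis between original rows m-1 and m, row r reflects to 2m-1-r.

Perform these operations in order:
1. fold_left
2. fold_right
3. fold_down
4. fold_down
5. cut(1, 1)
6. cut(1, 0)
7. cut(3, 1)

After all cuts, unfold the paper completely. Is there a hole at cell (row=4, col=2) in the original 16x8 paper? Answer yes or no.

Op 1 fold_left: fold axis v@4; visible region now rows[0,16) x cols[0,4) = 16x4
Op 2 fold_right: fold axis v@2; visible region now rows[0,16) x cols[2,4) = 16x2
Op 3 fold_down: fold axis h@8; visible region now rows[8,16) x cols[2,4) = 8x2
Op 4 fold_down: fold axis h@12; visible region now rows[12,16) x cols[2,4) = 4x2
Op 5 cut(1, 1): punch at orig (13,3); cuts so far [(13, 3)]; region rows[12,16) x cols[2,4) = 4x2
Op 6 cut(1, 0): punch at orig (13,2); cuts so far [(13, 2), (13, 3)]; region rows[12,16) x cols[2,4) = 4x2
Op 7 cut(3, 1): punch at orig (15,3); cuts so far [(13, 2), (13, 3), (15, 3)]; region rows[12,16) x cols[2,4) = 4x2
Unfold 1 (reflect across h@12): 6 holes -> [(8, 3), (10, 2), (10, 3), (13, 2), (13, 3), (15, 3)]
Unfold 2 (reflect across h@8): 12 holes -> [(0, 3), (2, 2), (2, 3), (5, 2), (5, 3), (7, 3), (8, 3), (10, 2), (10, 3), (13, 2), (13, 3), (15, 3)]
Unfold 3 (reflect across v@2): 24 holes -> [(0, 0), (0, 3), (2, 0), (2, 1), (2, 2), (2, 3), (5, 0), (5, 1), (5, 2), (5, 3), (7, 0), (7, 3), (8, 0), (8, 3), (10, 0), (10, 1), (10, 2), (10, 3), (13, 0), (13, 1), (13, 2), (13, 3), (15, 0), (15, 3)]
Unfold 4 (reflect across v@4): 48 holes -> [(0, 0), (0, 3), (0, 4), (0, 7), (2, 0), (2, 1), (2, 2), (2, 3), (2, 4), (2, 5), (2, 6), (2, 7), (5, 0), (5, 1), (5, 2), (5, 3), (5, 4), (5, 5), (5, 6), (5, 7), (7, 0), (7, 3), (7, 4), (7, 7), (8, 0), (8, 3), (8, 4), (8, 7), (10, 0), (10, 1), (10, 2), (10, 3), (10, 4), (10, 5), (10, 6), (10, 7), (13, 0), (13, 1), (13, 2), (13, 3), (13, 4), (13, 5), (13, 6), (13, 7), (15, 0), (15, 3), (15, 4), (15, 7)]
Holes: [(0, 0), (0, 3), (0, 4), (0, 7), (2, 0), (2, 1), (2, 2), (2, 3), (2, 4), (2, 5), (2, 6), (2, 7), (5, 0), (5, 1), (5, 2), (5, 3), (5, 4), (5, 5), (5, 6), (5, 7), (7, 0), (7, 3), (7, 4), (7, 7), (8, 0), (8, 3), (8, 4), (8, 7), (10, 0), (10, 1), (10, 2), (10, 3), (10, 4), (10, 5), (10, 6), (10, 7), (13, 0), (13, 1), (13, 2), (13, 3), (13, 4), (13, 5), (13, 6), (13, 7), (15, 0), (15, 3), (15, 4), (15, 7)]

Answer: no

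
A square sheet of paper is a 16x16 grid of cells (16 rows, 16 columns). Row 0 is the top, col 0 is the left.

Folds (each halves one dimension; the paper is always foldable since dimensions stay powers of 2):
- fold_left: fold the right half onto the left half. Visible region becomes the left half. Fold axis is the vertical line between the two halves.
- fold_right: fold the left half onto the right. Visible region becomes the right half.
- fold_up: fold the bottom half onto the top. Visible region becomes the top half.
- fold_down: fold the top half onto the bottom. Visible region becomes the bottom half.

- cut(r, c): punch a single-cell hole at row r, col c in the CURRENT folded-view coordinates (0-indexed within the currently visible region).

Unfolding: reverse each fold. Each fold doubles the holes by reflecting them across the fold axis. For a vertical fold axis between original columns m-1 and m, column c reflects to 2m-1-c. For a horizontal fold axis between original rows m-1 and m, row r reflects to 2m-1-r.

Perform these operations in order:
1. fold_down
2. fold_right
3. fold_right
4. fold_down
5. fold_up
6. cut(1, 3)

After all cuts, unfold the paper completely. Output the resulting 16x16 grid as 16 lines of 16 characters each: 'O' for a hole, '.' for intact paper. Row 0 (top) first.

Answer: ................
O......OO......O
O......OO......O
................
................
O......OO......O
O......OO......O
................
................
O......OO......O
O......OO......O
................
................
O......OO......O
O......OO......O
................

Derivation:
Op 1 fold_down: fold axis h@8; visible region now rows[8,16) x cols[0,16) = 8x16
Op 2 fold_right: fold axis v@8; visible region now rows[8,16) x cols[8,16) = 8x8
Op 3 fold_right: fold axis v@12; visible region now rows[8,16) x cols[12,16) = 8x4
Op 4 fold_down: fold axis h@12; visible region now rows[12,16) x cols[12,16) = 4x4
Op 5 fold_up: fold axis h@14; visible region now rows[12,14) x cols[12,16) = 2x4
Op 6 cut(1, 3): punch at orig (13,15); cuts so far [(13, 15)]; region rows[12,14) x cols[12,16) = 2x4
Unfold 1 (reflect across h@14): 2 holes -> [(13, 15), (14, 15)]
Unfold 2 (reflect across h@12): 4 holes -> [(9, 15), (10, 15), (13, 15), (14, 15)]
Unfold 3 (reflect across v@12): 8 holes -> [(9, 8), (9, 15), (10, 8), (10, 15), (13, 8), (13, 15), (14, 8), (14, 15)]
Unfold 4 (reflect across v@8): 16 holes -> [(9, 0), (9, 7), (9, 8), (9, 15), (10, 0), (10, 7), (10, 8), (10, 15), (13, 0), (13, 7), (13, 8), (13, 15), (14, 0), (14, 7), (14, 8), (14, 15)]
Unfold 5 (reflect across h@8): 32 holes -> [(1, 0), (1, 7), (1, 8), (1, 15), (2, 0), (2, 7), (2, 8), (2, 15), (5, 0), (5, 7), (5, 8), (5, 15), (6, 0), (6, 7), (6, 8), (6, 15), (9, 0), (9, 7), (9, 8), (9, 15), (10, 0), (10, 7), (10, 8), (10, 15), (13, 0), (13, 7), (13, 8), (13, 15), (14, 0), (14, 7), (14, 8), (14, 15)]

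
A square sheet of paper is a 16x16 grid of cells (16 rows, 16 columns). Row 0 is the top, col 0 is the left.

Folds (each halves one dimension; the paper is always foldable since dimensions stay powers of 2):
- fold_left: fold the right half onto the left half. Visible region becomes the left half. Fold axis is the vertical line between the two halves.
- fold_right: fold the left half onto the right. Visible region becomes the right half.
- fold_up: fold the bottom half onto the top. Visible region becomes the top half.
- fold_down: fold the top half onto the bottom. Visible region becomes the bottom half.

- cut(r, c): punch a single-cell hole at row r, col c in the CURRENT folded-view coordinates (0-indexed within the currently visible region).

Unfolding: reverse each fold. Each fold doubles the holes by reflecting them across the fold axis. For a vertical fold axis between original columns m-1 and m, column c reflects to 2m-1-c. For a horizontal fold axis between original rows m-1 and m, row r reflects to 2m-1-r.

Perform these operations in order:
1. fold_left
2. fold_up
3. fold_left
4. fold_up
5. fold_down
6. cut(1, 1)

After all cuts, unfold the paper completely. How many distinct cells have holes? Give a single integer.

Answer: 32

Derivation:
Op 1 fold_left: fold axis v@8; visible region now rows[0,16) x cols[0,8) = 16x8
Op 2 fold_up: fold axis h@8; visible region now rows[0,8) x cols[0,8) = 8x8
Op 3 fold_left: fold axis v@4; visible region now rows[0,8) x cols[0,4) = 8x4
Op 4 fold_up: fold axis h@4; visible region now rows[0,4) x cols[0,4) = 4x4
Op 5 fold_down: fold axis h@2; visible region now rows[2,4) x cols[0,4) = 2x4
Op 6 cut(1, 1): punch at orig (3,1); cuts so far [(3, 1)]; region rows[2,4) x cols[0,4) = 2x4
Unfold 1 (reflect across h@2): 2 holes -> [(0, 1), (3, 1)]
Unfold 2 (reflect across h@4): 4 holes -> [(0, 1), (3, 1), (4, 1), (7, 1)]
Unfold 3 (reflect across v@4): 8 holes -> [(0, 1), (0, 6), (3, 1), (3, 6), (4, 1), (4, 6), (7, 1), (7, 6)]
Unfold 4 (reflect across h@8): 16 holes -> [(0, 1), (0, 6), (3, 1), (3, 6), (4, 1), (4, 6), (7, 1), (7, 6), (8, 1), (8, 6), (11, 1), (11, 6), (12, 1), (12, 6), (15, 1), (15, 6)]
Unfold 5 (reflect across v@8): 32 holes -> [(0, 1), (0, 6), (0, 9), (0, 14), (3, 1), (3, 6), (3, 9), (3, 14), (4, 1), (4, 6), (4, 9), (4, 14), (7, 1), (7, 6), (7, 9), (7, 14), (8, 1), (8, 6), (8, 9), (8, 14), (11, 1), (11, 6), (11, 9), (11, 14), (12, 1), (12, 6), (12, 9), (12, 14), (15, 1), (15, 6), (15, 9), (15, 14)]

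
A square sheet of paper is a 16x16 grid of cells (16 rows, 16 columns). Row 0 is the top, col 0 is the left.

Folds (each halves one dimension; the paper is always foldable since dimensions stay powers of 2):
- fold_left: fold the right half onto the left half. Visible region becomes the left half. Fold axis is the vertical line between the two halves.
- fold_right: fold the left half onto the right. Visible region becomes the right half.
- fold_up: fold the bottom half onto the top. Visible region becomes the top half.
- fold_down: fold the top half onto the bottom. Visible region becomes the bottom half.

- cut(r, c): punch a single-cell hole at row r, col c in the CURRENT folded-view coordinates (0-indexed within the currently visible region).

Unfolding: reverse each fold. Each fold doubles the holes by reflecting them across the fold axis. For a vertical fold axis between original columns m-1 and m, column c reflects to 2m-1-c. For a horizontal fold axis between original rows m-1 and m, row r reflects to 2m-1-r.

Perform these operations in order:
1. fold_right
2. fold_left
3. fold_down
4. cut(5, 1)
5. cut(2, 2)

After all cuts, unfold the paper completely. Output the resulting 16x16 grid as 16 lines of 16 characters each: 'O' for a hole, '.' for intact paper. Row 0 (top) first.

Op 1 fold_right: fold axis v@8; visible region now rows[0,16) x cols[8,16) = 16x8
Op 2 fold_left: fold axis v@12; visible region now rows[0,16) x cols[8,12) = 16x4
Op 3 fold_down: fold axis h@8; visible region now rows[8,16) x cols[8,12) = 8x4
Op 4 cut(5, 1): punch at orig (13,9); cuts so far [(13, 9)]; region rows[8,16) x cols[8,12) = 8x4
Op 5 cut(2, 2): punch at orig (10,10); cuts so far [(10, 10), (13, 9)]; region rows[8,16) x cols[8,12) = 8x4
Unfold 1 (reflect across h@8): 4 holes -> [(2, 9), (5, 10), (10, 10), (13, 9)]
Unfold 2 (reflect across v@12): 8 holes -> [(2, 9), (2, 14), (5, 10), (5, 13), (10, 10), (10, 13), (13, 9), (13, 14)]
Unfold 3 (reflect across v@8): 16 holes -> [(2, 1), (2, 6), (2, 9), (2, 14), (5, 2), (5, 5), (5, 10), (5, 13), (10, 2), (10, 5), (10, 10), (10, 13), (13, 1), (13, 6), (13, 9), (13, 14)]

Answer: ................
................
.O....O..O....O.
................
................
..O..O....O..O..
................
................
................
................
..O..O....O..O..
................
................
.O....O..O....O.
................
................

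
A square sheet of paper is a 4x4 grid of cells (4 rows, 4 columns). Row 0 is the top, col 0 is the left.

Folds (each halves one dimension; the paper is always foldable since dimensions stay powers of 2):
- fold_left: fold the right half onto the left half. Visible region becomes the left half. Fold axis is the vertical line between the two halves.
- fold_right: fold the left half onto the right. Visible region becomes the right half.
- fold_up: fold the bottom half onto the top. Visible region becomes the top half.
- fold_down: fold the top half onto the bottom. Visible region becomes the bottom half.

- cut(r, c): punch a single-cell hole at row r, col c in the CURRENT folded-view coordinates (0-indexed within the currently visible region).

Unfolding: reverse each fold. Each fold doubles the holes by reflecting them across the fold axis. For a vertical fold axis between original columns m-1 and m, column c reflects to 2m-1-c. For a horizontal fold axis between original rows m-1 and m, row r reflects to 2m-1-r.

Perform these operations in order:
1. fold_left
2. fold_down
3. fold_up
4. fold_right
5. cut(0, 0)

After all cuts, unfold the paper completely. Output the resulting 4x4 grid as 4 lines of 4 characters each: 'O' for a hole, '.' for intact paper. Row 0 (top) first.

Answer: OOOO
OOOO
OOOO
OOOO

Derivation:
Op 1 fold_left: fold axis v@2; visible region now rows[0,4) x cols[0,2) = 4x2
Op 2 fold_down: fold axis h@2; visible region now rows[2,4) x cols[0,2) = 2x2
Op 3 fold_up: fold axis h@3; visible region now rows[2,3) x cols[0,2) = 1x2
Op 4 fold_right: fold axis v@1; visible region now rows[2,3) x cols[1,2) = 1x1
Op 5 cut(0, 0): punch at orig (2,1); cuts so far [(2, 1)]; region rows[2,3) x cols[1,2) = 1x1
Unfold 1 (reflect across v@1): 2 holes -> [(2, 0), (2, 1)]
Unfold 2 (reflect across h@3): 4 holes -> [(2, 0), (2, 1), (3, 0), (3, 1)]
Unfold 3 (reflect across h@2): 8 holes -> [(0, 0), (0, 1), (1, 0), (1, 1), (2, 0), (2, 1), (3, 0), (3, 1)]
Unfold 4 (reflect across v@2): 16 holes -> [(0, 0), (0, 1), (0, 2), (0, 3), (1, 0), (1, 1), (1, 2), (1, 3), (2, 0), (2, 1), (2, 2), (2, 3), (3, 0), (3, 1), (3, 2), (3, 3)]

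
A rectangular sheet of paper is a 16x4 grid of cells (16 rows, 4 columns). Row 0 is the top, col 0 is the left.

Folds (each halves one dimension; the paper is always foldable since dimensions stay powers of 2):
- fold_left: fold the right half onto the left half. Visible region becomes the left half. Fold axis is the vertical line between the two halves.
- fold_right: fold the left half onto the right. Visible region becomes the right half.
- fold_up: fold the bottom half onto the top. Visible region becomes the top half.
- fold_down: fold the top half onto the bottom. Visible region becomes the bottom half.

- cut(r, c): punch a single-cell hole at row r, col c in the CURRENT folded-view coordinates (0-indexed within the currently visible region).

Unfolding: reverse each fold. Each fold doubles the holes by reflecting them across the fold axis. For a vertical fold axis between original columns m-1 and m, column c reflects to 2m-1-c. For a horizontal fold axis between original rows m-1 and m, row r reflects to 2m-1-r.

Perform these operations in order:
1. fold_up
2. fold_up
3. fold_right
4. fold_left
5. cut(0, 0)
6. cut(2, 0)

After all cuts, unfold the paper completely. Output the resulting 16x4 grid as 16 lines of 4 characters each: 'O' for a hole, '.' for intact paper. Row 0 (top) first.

Answer: OOOO
....
OOOO
....
....
OOOO
....
OOOO
OOOO
....
OOOO
....
....
OOOO
....
OOOO

Derivation:
Op 1 fold_up: fold axis h@8; visible region now rows[0,8) x cols[0,4) = 8x4
Op 2 fold_up: fold axis h@4; visible region now rows[0,4) x cols[0,4) = 4x4
Op 3 fold_right: fold axis v@2; visible region now rows[0,4) x cols[2,4) = 4x2
Op 4 fold_left: fold axis v@3; visible region now rows[0,4) x cols[2,3) = 4x1
Op 5 cut(0, 0): punch at orig (0,2); cuts so far [(0, 2)]; region rows[0,4) x cols[2,3) = 4x1
Op 6 cut(2, 0): punch at orig (2,2); cuts so far [(0, 2), (2, 2)]; region rows[0,4) x cols[2,3) = 4x1
Unfold 1 (reflect across v@3): 4 holes -> [(0, 2), (0, 3), (2, 2), (2, 3)]
Unfold 2 (reflect across v@2): 8 holes -> [(0, 0), (0, 1), (0, 2), (0, 3), (2, 0), (2, 1), (2, 2), (2, 3)]
Unfold 3 (reflect across h@4): 16 holes -> [(0, 0), (0, 1), (0, 2), (0, 3), (2, 0), (2, 1), (2, 2), (2, 3), (5, 0), (5, 1), (5, 2), (5, 3), (7, 0), (7, 1), (7, 2), (7, 3)]
Unfold 4 (reflect across h@8): 32 holes -> [(0, 0), (0, 1), (0, 2), (0, 3), (2, 0), (2, 1), (2, 2), (2, 3), (5, 0), (5, 1), (5, 2), (5, 3), (7, 0), (7, 1), (7, 2), (7, 3), (8, 0), (8, 1), (8, 2), (8, 3), (10, 0), (10, 1), (10, 2), (10, 3), (13, 0), (13, 1), (13, 2), (13, 3), (15, 0), (15, 1), (15, 2), (15, 3)]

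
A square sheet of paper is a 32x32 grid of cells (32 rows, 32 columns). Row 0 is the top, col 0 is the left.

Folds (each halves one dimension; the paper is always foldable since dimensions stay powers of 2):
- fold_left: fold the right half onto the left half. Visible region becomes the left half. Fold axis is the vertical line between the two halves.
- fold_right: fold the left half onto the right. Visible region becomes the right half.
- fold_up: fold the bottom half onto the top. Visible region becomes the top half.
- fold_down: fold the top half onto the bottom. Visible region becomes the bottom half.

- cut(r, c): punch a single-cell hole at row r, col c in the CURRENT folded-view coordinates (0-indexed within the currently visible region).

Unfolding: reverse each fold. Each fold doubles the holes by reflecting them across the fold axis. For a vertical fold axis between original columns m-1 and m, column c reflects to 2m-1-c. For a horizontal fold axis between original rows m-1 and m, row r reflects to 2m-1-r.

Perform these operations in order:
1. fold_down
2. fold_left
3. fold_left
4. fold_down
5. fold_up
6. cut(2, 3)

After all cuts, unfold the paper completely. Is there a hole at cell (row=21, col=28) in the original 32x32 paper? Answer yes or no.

Answer: yes

Derivation:
Op 1 fold_down: fold axis h@16; visible region now rows[16,32) x cols[0,32) = 16x32
Op 2 fold_left: fold axis v@16; visible region now rows[16,32) x cols[0,16) = 16x16
Op 3 fold_left: fold axis v@8; visible region now rows[16,32) x cols[0,8) = 16x8
Op 4 fold_down: fold axis h@24; visible region now rows[24,32) x cols[0,8) = 8x8
Op 5 fold_up: fold axis h@28; visible region now rows[24,28) x cols[0,8) = 4x8
Op 6 cut(2, 3): punch at orig (26,3); cuts so far [(26, 3)]; region rows[24,28) x cols[0,8) = 4x8
Unfold 1 (reflect across h@28): 2 holes -> [(26, 3), (29, 3)]
Unfold 2 (reflect across h@24): 4 holes -> [(18, 3), (21, 3), (26, 3), (29, 3)]
Unfold 3 (reflect across v@8): 8 holes -> [(18, 3), (18, 12), (21, 3), (21, 12), (26, 3), (26, 12), (29, 3), (29, 12)]
Unfold 4 (reflect across v@16): 16 holes -> [(18, 3), (18, 12), (18, 19), (18, 28), (21, 3), (21, 12), (21, 19), (21, 28), (26, 3), (26, 12), (26, 19), (26, 28), (29, 3), (29, 12), (29, 19), (29, 28)]
Unfold 5 (reflect across h@16): 32 holes -> [(2, 3), (2, 12), (2, 19), (2, 28), (5, 3), (5, 12), (5, 19), (5, 28), (10, 3), (10, 12), (10, 19), (10, 28), (13, 3), (13, 12), (13, 19), (13, 28), (18, 3), (18, 12), (18, 19), (18, 28), (21, 3), (21, 12), (21, 19), (21, 28), (26, 3), (26, 12), (26, 19), (26, 28), (29, 3), (29, 12), (29, 19), (29, 28)]
Holes: [(2, 3), (2, 12), (2, 19), (2, 28), (5, 3), (5, 12), (5, 19), (5, 28), (10, 3), (10, 12), (10, 19), (10, 28), (13, 3), (13, 12), (13, 19), (13, 28), (18, 3), (18, 12), (18, 19), (18, 28), (21, 3), (21, 12), (21, 19), (21, 28), (26, 3), (26, 12), (26, 19), (26, 28), (29, 3), (29, 12), (29, 19), (29, 28)]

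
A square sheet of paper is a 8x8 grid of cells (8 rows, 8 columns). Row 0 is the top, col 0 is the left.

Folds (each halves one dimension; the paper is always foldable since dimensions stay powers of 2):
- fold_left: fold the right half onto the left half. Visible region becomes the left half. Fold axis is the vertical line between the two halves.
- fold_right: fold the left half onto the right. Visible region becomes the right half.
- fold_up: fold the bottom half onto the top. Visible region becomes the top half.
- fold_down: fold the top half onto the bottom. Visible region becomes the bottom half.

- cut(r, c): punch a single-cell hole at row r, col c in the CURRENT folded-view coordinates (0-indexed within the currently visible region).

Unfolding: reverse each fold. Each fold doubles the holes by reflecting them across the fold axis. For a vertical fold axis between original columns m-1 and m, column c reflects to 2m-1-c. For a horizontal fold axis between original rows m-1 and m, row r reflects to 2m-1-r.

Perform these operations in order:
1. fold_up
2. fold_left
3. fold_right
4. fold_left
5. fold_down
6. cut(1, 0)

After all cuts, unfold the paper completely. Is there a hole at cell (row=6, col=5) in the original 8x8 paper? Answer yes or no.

Answer: no

Derivation:
Op 1 fold_up: fold axis h@4; visible region now rows[0,4) x cols[0,8) = 4x8
Op 2 fold_left: fold axis v@4; visible region now rows[0,4) x cols[0,4) = 4x4
Op 3 fold_right: fold axis v@2; visible region now rows[0,4) x cols[2,4) = 4x2
Op 4 fold_left: fold axis v@3; visible region now rows[0,4) x cols[2,3) = 4x1
Op 5 fold_down: fold axis h@2; visible region now rows[2,4) x cols[2,3) = 2x1
Op 6 cut(1, 0): punch at orig (3,2); cuts so far [(3, 2)]; region rows[2,4) x cols[2,3) = 2x1
Unfold 1 (reflect across h@2): 2 holes -> [(0, 2), (3, 2)]
Unfold 2 (reflect across v@3): 4 holes -> [(0, 2), (0, 3), (3, 2), (3, 3)]
Unfold 3 (reflect across v@2): 8 holes -> [(0, 0), (0, 1), (0, 2), (0, 3), (3, 0), (3, 1), (3, 2), (3, 3)]
Unfold 4 (reflect across v@4): 16 holes -> [(0, 0), (0, 1), (0, 2), (0, 3), (0, 4), (0, 5), (0, 6), (0, 7), (3, 0), (3, 1), (3, 2), (3, 3), (3, 4), (3, 5), (3, 6), (3, 7)]
Unfold 5 (reflect across h@4): 32 holes -> [(0, 0), (0, 1), (0, 2), (0, 3), (0, 4), (0, 5), (0, 6), (0, 7), (3, 0), (3, 1), (3, 2), (3, 3), (3, 4), (3, 5), (3, 6), (3, 7), (4, 0), (4, 1), (4, 2), (4, 3), (4, 4), (4, 5), (4, 6), (4, 7), (7, 0), (7, 1), (7, 2), (7, 3), (7, 4), (7, 5), (7, 6), (7, 7)]
Holes: [(0, 0), (0, 1), (0, 2), (0, 3), (0, 4), (0, 5), (0, 6), (0, 7), (3, 0), (3, 1), (3, 2), (3, 3), (3, 4), (3, 5), (3, 6), (3, 7), (4, 0), (4, 1), (4, 2), (4, 3), (4, 4), (4, 5), (4, 6), (4, 7), (7, 0), (7, 1), (7, 2), (7, 3), (7, 4), (7, 5), (7, 6), (7, 7)]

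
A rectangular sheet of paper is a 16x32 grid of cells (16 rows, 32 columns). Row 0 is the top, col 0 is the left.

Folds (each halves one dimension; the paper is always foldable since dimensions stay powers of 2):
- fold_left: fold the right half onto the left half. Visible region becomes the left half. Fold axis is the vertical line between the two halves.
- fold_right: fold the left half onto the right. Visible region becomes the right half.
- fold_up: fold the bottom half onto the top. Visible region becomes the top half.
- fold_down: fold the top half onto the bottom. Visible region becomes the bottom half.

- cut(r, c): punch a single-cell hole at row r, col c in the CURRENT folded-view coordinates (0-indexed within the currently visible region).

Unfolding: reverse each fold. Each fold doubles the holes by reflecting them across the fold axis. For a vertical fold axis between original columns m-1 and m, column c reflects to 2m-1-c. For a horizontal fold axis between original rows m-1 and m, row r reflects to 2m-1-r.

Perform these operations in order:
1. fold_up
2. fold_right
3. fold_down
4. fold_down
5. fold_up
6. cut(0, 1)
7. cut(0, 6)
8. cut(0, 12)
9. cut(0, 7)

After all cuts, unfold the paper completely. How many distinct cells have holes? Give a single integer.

Answer: 128

Derivation:
Op 1 fold_up: fold axis h@8; visible region now rows[0,8) x cols[0,32) = 8x32
Op 2 fold_right: fold axis v@16; visible region now rows[0,8) x cols[16,32) = 8x16
Op 3 fold_down: fold axis h@4; visible region now rows[4,8) x cols[16,32) = 4x16
Op 4 fold_down: fold axis h@6; visible region now rows[6,8) x cols[16,32) = 2x16
Op 5 fold_up: fold axis h@7; visible region now rows[6,7) x cols[16,32) = 1x16
Op 6 cut(0, 1): punch at orig (6,17); cuts so far [(6, 17)]; region rows[6,7) x cols[16,32) = 1x16
Op 7 cut(0, 6): punch at orig (6,22); cuts so far [(6, 17), (6, 22)]; region rows[6,7) x cols[16,32) = 1x16
Op 8 cut(0, 12): punch at orig (6,28); cuts so far [(6, 17), (6, 22), (6, 28)]; region rows[6,7) x cols[16,32) = 1x16
Op 9 cut(0, 7): punch at orig (6,23); cuts so far [(6, 17), (6, 22), (6, 23), (6, 28)]; region rows[6,7) x cols[16,32) = 1x16
Unfold 1 (reflect across h@7): 8 holes -> [(6, 17), (6, 22), (6, 23), (6, 28), (7, 17), (7, 22), (7, 23), (7, 28)]
Unfold 2 (reflect across h@6): 16 holes -> [(4, 17), (4, 22), (4, 23), (4, 28), (5, 17), (5, 22), (5, 23), (5, 28), (6, 17), (6, 22), (6, 23), (6, 28), (7, 17), (7, 22), (7, 23), (7, 28)]
Unfold 3 (reflect across h@4): 32 holes -> [(0, 17), (0, 22), (0, 23), (0, 28), (1, 17), (1, 22), (1, 23), (1, 28), (2, 17), (2, 22), (2, 23), (2, 28), (3, 17), (3, 22), (3, 23), (3, 28), (4, 17), (4, 22), (4, 23), (4, 28), (5, 17), (5, 22), (5, 23), (5, 28), (6, 17), (6, 22), (6, 23), (6, 28), (7, 17), (7, 22), (7, 23), (7, 28)]
Unfold 4 (reflect across v@16): 64 holes -> [(0, 3), (0, 8), (0, 9), (0, 14), (0, 17), (0, 22), (0, 23), (0, 28), (1, 3), (1, 8), (1, 9), (1, 14), (1, 17), (1, 22), (1, 23), (1, 28), (2, 3), (2, 8), (2, 9), (2, 14), (2, 17), (2, 22), (2, 23), (2, 28), (3, 3), (3, 8), (3, 9), (3, 14), (3, 17), (3, 22), (3, 23), (3, 28), (4, 3), (4, 8), (4, 9), (4, 14), (4, 17), (4, 22), (4, 23), (4, 28), (5, 3), (5, 8), (5, 9), (5, 14), (5, 17), (5, 22), (5, 23), (5, 28), (6, 3), (6, 8), (6, 9), (6, 14), (6, 17), (6, 22), (6, 23), (6, 28), (7, 3), (7, 8), (7, 9), (7, 14), (7, 17), (7, 22), (7, 23), (7, 28)]
Unfold 5 (reflect across h@8): 128 holes -> [(0, 3), (0, 8), (0, 9), (0, 14), (0, 17), (0, 22), (0, 23), (0, 28), (1, 3), (1, 8), (1, 9), (1, 14), (1, 17), (1, 22), (1, 23), (1, 28), (2, 3), (2, 8), (2, 9), (2, 14), (2, 17), (2, 22), (2, 23), (2, 28), (3, 3), (3, 8), (3, 9), (3, 14), (3, 17), (3, 22), (3, 23), (3, 28), (4, 3), (4, 8), (4, 9), (4, 14), (4, 17), (4, 22), (4, 23), (4, 28), (5, 3), (5, 8), (5, 9), (5, 14), (5, 17), (5, 22), (5, 23), (5, 28), (6, 3), (6, 8), (6, 9), (6, 14), (6, 17), (6, 22), (6, 23), (6, 28), (7, 3), (7, 8), (7, 9), (7, 14), (7, 17), (7, 22), (7, 23), (7, 28), (8, 3), (8, 8), (8, 9), (8, 14), (8, 17), (8, 22), (8, 23), (8, 28), (9, 3), (9, 8), (9, 9), (9, 14), (9, 17), (9, 22), (9, 23), (9, 28), (10, 3), (10, 8), (10, 9), (10, 14), (10, 17), (10, 22), (10, 23), (10, 28), (11, 3), (11, 8), (11, 9), (11, 14), (11, 17), (11, 22), (11, 23), (11, 28), (12, 3), (12, 8), (12, 9), (12, 14), (12, 17), (12, 22), (12, 23), (12, 28), (13, 3), (13, 8), (13, 9), (13, 14), (13, 17), (13, 22), (13, 23), (13, 28), (14, 3), (14, 8), (14, 9), (14, 14), (14, 17), (14, 22), (14, 23), (14, 28), (15, 3), (15, 8), (15, 9), (15, 14), (15, 17), (15, 22), (15, 23), (15, 28)]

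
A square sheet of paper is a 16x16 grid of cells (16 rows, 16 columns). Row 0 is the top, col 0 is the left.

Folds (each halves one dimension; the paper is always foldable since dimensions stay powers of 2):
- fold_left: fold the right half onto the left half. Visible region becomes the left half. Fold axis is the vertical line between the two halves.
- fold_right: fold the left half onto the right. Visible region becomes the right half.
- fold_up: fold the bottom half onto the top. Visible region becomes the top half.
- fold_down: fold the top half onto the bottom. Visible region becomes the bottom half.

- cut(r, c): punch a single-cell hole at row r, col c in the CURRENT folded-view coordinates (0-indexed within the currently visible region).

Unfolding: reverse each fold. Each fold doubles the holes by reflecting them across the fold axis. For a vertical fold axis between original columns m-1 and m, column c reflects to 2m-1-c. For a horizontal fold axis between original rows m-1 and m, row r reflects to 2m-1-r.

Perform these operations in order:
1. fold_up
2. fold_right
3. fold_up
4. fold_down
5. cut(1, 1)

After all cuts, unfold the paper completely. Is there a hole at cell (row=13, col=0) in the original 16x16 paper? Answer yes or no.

Op 1 fold_up: fold axis h@8; visible region now rows[0,8) x cols[0,16) = 8x16
Op 2 fold_right: fold axis v@8; visible region now rows[0,8) x cols[8,16) = 8x8
Op 3 fold_up: fold axis h@4; visible region now rows[0,4) x cols[8,16) = 4x8
Op 4 fold_down: fold axis h@2; visible region now rows[2,4) x cols[8,16) = 2x8
Op 5 cut(1, 1): punch at orig (3,9); cuts so far [(3, 9)]; region rows[2,4) x cols[8,16) = 2x8
Unfold 1 (reflect across h@2): 2 holes -> [(0, 9), (3, 9)]
Unfold 2 (reflect across h@4): 4 holes -> [(0, 9), (3, 9), (4, 9), (7, 9)]
Unfold 3 (reflect across v@8): 8 holes -> [(0, 6), (0, 9), (3, 6), (3, 9), (4, 6), (4, 9), (7, 6), (7, 9)]
Unfold 4 (reflect across h@8): 16 holes -> [(0, 6), (0, 9), (3, 6), (3, 9), (4, 6), (4, 9), (7, 6), (7, 9), (8, 6), (8, 9), (11, 6), (11, 9), (12, 6), (12, 9), (15, 6), (15, 9)]
Holes: [(0, 6), (0, 9), (3, 6), (3, 9), (4, 6), (4, 9), (7, 6), (7, 9), (8, 6), (8, 9), (11, 6), (11, 9), (12, 6), (12, 9), (15, 6), (15, 9)]

Answer: no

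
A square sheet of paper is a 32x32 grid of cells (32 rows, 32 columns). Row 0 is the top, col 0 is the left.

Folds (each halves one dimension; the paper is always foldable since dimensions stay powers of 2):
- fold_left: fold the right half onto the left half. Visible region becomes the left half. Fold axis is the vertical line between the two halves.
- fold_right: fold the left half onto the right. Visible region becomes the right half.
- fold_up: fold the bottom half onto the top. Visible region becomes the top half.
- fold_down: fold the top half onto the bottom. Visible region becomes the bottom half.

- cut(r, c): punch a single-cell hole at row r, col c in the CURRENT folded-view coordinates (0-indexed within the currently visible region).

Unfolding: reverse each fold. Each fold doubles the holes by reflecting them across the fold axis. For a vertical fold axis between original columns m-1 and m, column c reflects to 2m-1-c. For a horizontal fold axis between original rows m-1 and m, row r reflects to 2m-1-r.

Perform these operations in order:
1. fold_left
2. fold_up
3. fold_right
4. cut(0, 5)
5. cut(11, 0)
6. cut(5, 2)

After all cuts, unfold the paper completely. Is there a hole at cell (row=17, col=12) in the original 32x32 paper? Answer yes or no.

Answer: no

Derivation:
Op 1 fold_left: fold axis v@16; visible region now rows[0,32) x cols[0,16) = 32x16
Op 2 fold_up: fold axis h@16; visible region now rows[0,16) x cols[0,16) = 16x16
Op 3 fold_right: fold axis v@8; visible region now rows[0,16) x cols[8,16) = 16x8
Op 4 cut(0, 5): punch at orig (0,13); cuts so far [(0, 13)]; region rows[0,16) x cols[8,16) = 16x8
Op 5 cut(11, 0): punch at orig (11,8); cuts so far [(0, 13), (11, 8)]; region rows[0,16) x cols[8,16) = 16x8
Op 6 cut(5, 2): punch at orig (5,10); cuts so far [(0, 13), (5, 10), (11, 8)]; region rows[0,16) x cols[8,16) = 16x8
Unfold 1 (reflect across v@8): 6 holes -> [(0, 2), (0, 13), (5, 5), (5, 10), (11, 7), (11, 8)]
Unfold 2 (reflect across h@16): 12 holes -> [(0, 2), (0, 13), (5, 5), (5, 10), (11, 7), (11, 8), (20, 7), (20, 8), (26, 5), (26, 10), (31, 2), (31, 13)]
Unfold 3 (reflect across v@16): 24 holes -> [(0, 2), (0, 13), (0, 18), (0, 29), (5, 5), (5, 10), (5, 21), (5, 26), (11, 7), (11, 8), (11, 23), (11, 24), (20, 7), (20, 8), (20, 23), (20, 24), (26, 5), (26, 10), (26, 21), (26, 26), (31, 2), (31, 13), (31, 18), (31, 29)]
Holes: [(0, 2), (0, 13), (0, 18), (0, 29), (5, 5), (5, 10), (5, 21), (5, 26), (11, 7), (11, 8), (11, 23), (11, 24), (20, 7), (20, 8), (20, 23), (20, 24), (26, 5), (26, 10), (26, 21), (26, 26), (31, 2), (31, 13), (31, 18), (31, 29)]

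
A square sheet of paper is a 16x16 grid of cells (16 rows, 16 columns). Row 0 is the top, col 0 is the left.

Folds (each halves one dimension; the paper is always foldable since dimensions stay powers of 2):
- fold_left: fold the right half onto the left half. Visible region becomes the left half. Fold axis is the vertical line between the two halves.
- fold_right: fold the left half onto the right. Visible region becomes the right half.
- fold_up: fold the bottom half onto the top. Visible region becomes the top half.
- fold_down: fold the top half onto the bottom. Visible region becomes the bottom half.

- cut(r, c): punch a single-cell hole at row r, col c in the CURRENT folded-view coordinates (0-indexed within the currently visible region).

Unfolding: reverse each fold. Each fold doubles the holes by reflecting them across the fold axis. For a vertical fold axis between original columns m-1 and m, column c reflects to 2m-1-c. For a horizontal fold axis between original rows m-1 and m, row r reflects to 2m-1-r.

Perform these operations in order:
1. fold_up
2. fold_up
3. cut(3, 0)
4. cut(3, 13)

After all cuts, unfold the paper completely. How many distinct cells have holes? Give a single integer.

Answer: 8

Derivation:
Op 1 fold_up: fold axis h@8; visible region now rows[0,8) x cols[0,16) = 8x16
Op 2 fold_up: fold axis h@4; visible region now rows[0,4) x cols[0,16) = 4x16
Op 3 cut(3, 0): punch at orig (3,0); cuts so far [(3, 0)]; region rows[0,4) x cols[0,16) = 4x16
Op 4 cut(3, 13): punch at orig (3,13); cuts so far [(3, 0), (3, 13)]; region rows[0,4) x cols[0,16) = 4x16
Unfold 1 (reflect across h@4): 4 holes -> [(3, 0), (3, 13), (4, 0), (4, 13)]
Unfold 2 (reflect across h@8): 8 holes -> [(3, 0), (3, 13), (4, 0), (4, 13), (11, 0), (11, 13), (12, 0), (12, 13)]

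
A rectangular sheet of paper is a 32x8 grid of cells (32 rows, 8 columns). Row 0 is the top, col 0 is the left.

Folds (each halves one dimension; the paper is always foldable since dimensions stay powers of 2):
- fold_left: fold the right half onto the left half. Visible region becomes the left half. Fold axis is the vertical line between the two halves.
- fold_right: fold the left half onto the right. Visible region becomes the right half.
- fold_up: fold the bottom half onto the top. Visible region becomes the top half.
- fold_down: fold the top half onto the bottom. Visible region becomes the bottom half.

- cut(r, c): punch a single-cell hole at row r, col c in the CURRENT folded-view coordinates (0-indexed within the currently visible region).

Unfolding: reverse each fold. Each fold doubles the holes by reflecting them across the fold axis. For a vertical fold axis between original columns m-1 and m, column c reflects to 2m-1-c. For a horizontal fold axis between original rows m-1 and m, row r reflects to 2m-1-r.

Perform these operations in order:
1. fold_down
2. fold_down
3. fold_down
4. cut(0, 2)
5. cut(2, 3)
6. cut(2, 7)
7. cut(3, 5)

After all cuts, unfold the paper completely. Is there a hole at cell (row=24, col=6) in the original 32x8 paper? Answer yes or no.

Op 1 fold_down: fold axis h@16; visible region now rows[16,32) x cols[0,8) = 16x8
Op 2 fold_down: fold axis h@24; visible region now rows[24,32) x cols[0,8) = 8x8
Op 3 fold_down: fold axis h@28; visible region now rows[28,32) x cols[0,8) = 4x8
Op 4 cut(0, 2): punch at orig (28,2); cuts so far [(28, 2)]; region rows[28,32) x cols[0,8) = 4x8
Op 5 cut(2, 3): punch at orig (30,3); cuts so far [(28, 2), (30, 3)]; region rows[28,32) x cols[0,8) = 4x8
Op 6 cut(2, 7): punch at orig (30,7); cuts so far [(28, 2), (30, 3), (30, 7)]; region rows[28,32) x cols[0,8) = 4x8
Op 7 cut(3, 5): punch at orig (31,5); cuts so far [(28, 2), (30, 3), (30, 7), (31, 5)]; region rows[28,32) x cols[0,8) = 4x8
Unfold 1 (reflect across h@28): 8 holes -> [(24, 5), (25, 3), (25, 7), (27, 2), (28, 2), (30, 3), (30, 7), (31, 5)]
Unfold 2 (reflect across h@24): 16 holes -> [(16, 5), (17, 3), (17, 7), (19, 2), (20, 2), (22, 3), (22, 7), (23, 5), (24, 5), (25, 3), (25, 7), (27, 2), (28, 2), (30, 3), (30, 7), (31, 5)]
Unfold 3 (reflect across h@16): 32 holes -> [(0, 5), (1, 3), (1, 7), (3, 2), (4, 2), (6, 3), (6, 7), (7, 5), (8, 5), (9, 3), (9, 7), (11, 2), (12, 2), (14, 3), (14, 7), (15, 5), (16, 5), (17, 3), (17, 7), (19, 2), (20, 2), (22, 3), (22, 7), (23, 5), (24, 5), (25, 3), (25, 7), (27, 2), (28, 2), (30, 3), (30, 7), (31, 5)]
Holes: [(0, 5), (1, 3), (1, 7), (3, 2), (4, 2), (6, 3), (6, 7), (7, 5), (8, 5), (9, 3), (9, 7), (11, 2), (12, 2), (14, 3), (14, 7), (15, 5), (16, 5), (17, 3), (17, 7), (19, 2), (20, 2), (22, 3), (22, 7), (23, 5), (24, 5), (25, 3), (25, 7), (27, 2), (28, 2), (30, 3), (30, 7), (31, 5)]

Answer: no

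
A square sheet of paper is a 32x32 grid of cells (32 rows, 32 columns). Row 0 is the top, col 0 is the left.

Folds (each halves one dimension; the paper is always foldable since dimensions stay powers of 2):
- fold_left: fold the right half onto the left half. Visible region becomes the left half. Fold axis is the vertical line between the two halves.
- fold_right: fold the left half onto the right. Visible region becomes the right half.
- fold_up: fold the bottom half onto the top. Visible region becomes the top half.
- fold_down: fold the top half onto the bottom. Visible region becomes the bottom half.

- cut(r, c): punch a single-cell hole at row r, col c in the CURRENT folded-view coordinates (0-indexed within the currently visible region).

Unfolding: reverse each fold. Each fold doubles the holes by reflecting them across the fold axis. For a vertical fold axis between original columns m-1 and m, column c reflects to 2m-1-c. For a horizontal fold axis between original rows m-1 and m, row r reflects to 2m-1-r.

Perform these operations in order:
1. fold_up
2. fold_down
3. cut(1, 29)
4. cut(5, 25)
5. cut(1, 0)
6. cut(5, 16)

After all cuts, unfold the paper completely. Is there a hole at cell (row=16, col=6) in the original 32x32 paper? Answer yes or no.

Op 1 fold_up: fold axis h@16; visible region now rows[0,16) x cols[0,32) = 16x32
Op 2 fold_down: fold axis h@8; visible region now rows[8,16) x cols[0,32) = 8x32
Op 3 cut(1, 29): punch at orig (9,29); cuts so far [(9, 29)]; region rows[8,16) x cols[0,32) = 8x32
Op 4 cut(5, 25): punch at orig (13,25); cuts so far [(9, 29), (13, 25)]; region rows[8,16) x cols[0,32) = 8x32
Op 5 cut(1, 0): punch at orig (9,0); cuts so far [(9, 0), (9, 29), (13, 25)]; region rows[8,16) x cols[0,32) = 8x32
Op 6 cut(5, 16): punch at orig (13,16); cuts so far [(9, 0), (9, 29), (13, 16), (13, 25)]; region rows[8,16) x cols[0,32) = 8x32
Unfold 1 (reflect across h@8): 8 holes -> [(2, 16), (2, 25), (6, 0), (6, 29), (9, 0), (9, 29), (13, 16), (13, 25)]
Unfold 2 (reflect across h@16): 16 holes -> [(2, 16), (2, 25), (6, 0), (6, 29), (9, 0), (9, 29), (13, 16), (13, 25), (18, 16), (18, 25), (22, 0), (22, 29), (25, 0), (25, 29), (29, 16), (29, 25)]
Holes: [(2, 16), (2, 25), (6, 0), (6, 29), (9, 0), (9, 29), (13, 16), (13, 25), (18, 16), (18, 25), (22, 0), (22, 29), (25, 0), (25, 29), (29, 16), (29, 25)]

Answer: no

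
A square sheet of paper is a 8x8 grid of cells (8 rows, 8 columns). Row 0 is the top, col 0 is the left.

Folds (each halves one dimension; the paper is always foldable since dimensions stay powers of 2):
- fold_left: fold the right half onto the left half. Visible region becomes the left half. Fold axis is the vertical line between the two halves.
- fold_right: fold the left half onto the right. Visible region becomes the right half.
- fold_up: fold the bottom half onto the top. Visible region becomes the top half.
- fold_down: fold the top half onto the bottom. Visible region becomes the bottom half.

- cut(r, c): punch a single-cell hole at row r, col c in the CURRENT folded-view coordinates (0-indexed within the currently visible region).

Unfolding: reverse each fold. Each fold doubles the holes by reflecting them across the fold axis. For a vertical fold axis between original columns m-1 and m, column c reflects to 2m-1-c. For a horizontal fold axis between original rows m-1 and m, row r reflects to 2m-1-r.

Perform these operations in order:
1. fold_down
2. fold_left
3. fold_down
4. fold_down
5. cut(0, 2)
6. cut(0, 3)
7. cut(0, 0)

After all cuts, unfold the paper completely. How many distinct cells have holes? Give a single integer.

Answer: 48

Derivation:
Op 1 fold_down: fold axis h@4; visible region now rows[4,8) x cols[0,8) = 4x8
Op 2 fold_left: fold axis v@4; visible region now rows[4,8) x cols[0,4) = 4x4
Op 3 fold_down: fold axis h@6; visible region now rows[6,8) x cols[0,4) = 2x4
Op 4 fold_down: fold axis h@7; visible region now rows[7,8) x cols[0,4) = 1x4
Op 5 cut(0, 2): punch at orig (7,2); cuts so far [(7, 2)]; region rows[7,8) x cols[0,4) = 1x4
Op 6 cut(0, 3): punch at orig (7,3); cuts so far [(7, 2), (7, 3)]; region rows[7,8) x cols[0,4) = 1x4
Op 7 cut(0, 0): punch at orig (7,0); cuts so far [(7, 0), (7, 2), (7, 3)]; region rows[7,8) x cols[0,4) = 1x4
Unfold 1 (reflect across h@7): 6 holes -> [(6, 0), (6, 2), (6, 3), (7, 0), (7, 2), (7, 3)]
Unfold 2 (reflect across h@6): 12 holes -> [(4, 0), (4, 2), (4, 3), (5, 0), (5, 2), (5, 3), (6, 0), (6, 2), (6, 3), (7, 0), (7, 2), (7, 3)]
Unfold 3 (reflect across v@4): 24 holes -> [(4, 0), (4, 2), (4, 3), (4, 4), (4, 5), (4, 7), (5, 0), (5, 2), (5, 3), (5, 4), (5, 5), (5, 7), (6, 0), (6, 2), (6, 3), (6, 4), (6, 5), (6, 7), (7, 0), (7, 2), (7, 3), (7, 4), (7, 5), (7, 7)]
Unfold 4 (reflect across h@4): 48 holes -> [(0, 0), (0, 2), (0, 3), (0, 4), (0, 5), (0, 7), (1, 0), (1, 2), (1, 3), (1, 4), (1, 5), (1, 7), (2, 0), (2, 2), (2, 3), (2, 4), (2, 5), (2, 7), (3, 0), (3, 2), (3, 3), (3, 4), (3, 5), (3, 7), (4, 0), (4, 2), (4, 3), (4, 4), (4, 5), (4, 7), (5, 0), (5, 2), (5, 3), (5, 4), (5, 5), (5, 7), (6, 0), (6, 2), (6, 3), (6, 4), (6, 5), (6, 7), (7, 0), (7, 2), (7, 3), (7, 4), (7, 5), (7, 7)]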